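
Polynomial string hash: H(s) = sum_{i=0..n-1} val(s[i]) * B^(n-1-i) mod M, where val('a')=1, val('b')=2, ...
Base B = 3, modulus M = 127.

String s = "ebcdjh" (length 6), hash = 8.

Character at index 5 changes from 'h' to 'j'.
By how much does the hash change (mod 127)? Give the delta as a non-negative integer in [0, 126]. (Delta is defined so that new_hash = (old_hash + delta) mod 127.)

Answer: 2

Derivation:
Delta formula: (val(new) - val(old)) * B^(n-1-k) mod M
  val('j') - val('h') = 10 - 8 = 2
  B^(n-1-k) = 3^0 mod 127 = 1
  Delta = 2 * 1 mod 127 = 2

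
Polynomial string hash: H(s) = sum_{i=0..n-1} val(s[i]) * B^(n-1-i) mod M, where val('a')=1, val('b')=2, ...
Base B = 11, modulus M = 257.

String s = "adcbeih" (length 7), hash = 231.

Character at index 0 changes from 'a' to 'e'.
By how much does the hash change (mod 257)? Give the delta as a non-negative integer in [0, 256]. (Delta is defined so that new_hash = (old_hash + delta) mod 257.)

Answer: 240

Derivation:
Delta formula: (val(new) - val(old)) * B^(n-1-k) mod M
  val('e') - val('a') = 5 - 1 = 4
  B^(n-1-k) = 11^6 mod 257 = 60
  Delta = 4 * 60 mod 257 = 240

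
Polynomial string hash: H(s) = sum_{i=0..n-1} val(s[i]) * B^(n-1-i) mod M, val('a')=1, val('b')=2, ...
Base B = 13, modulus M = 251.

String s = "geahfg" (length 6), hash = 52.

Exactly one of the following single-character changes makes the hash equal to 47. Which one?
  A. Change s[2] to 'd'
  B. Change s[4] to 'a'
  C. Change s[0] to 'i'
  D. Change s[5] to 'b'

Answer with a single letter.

Answer: D

Derivation:
Option A: s[2]='a'->'d', delta=(4-1)*13^3 mod 251 = 65, hash=52+65 mod 251 = 117
Option B: s[4]='f'->'a', delta=(1-6)*13^1 mod 251 = 186, hash=52+186 mod 251 = 238
Option C: s[0]='g'->'i', delta=(9-7)*13^5 mod 251 = 128, hash=52+128 mod 251 = 180
Option D: s[5]='g'->'b', delta=(2-7)*13^0 mod 251 = 246, hash=52+246 mod 251 = 47 <-- target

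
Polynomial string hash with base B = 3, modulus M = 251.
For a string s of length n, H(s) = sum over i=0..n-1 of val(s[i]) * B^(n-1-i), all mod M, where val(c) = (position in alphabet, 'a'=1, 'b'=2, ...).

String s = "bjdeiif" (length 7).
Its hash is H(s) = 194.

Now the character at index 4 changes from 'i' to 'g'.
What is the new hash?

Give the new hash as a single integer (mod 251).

Answer: 176

Derivation:
val('i') = 9, val('g') = 7
Position k = 4, exponent = n-1-k = 2
B^2 mod M = 3^2 mod 251 = 9
Delta = (7 - 9) * 9 mod 251 = 233
New hash = (194 + 233) mod 251 = 176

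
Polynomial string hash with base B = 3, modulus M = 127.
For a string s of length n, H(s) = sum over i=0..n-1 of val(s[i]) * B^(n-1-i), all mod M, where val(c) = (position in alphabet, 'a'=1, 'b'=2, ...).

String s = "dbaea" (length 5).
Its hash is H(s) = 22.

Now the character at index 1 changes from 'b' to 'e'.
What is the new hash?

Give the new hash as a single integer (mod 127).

Answer: 103

Derivation:
val('b') = 2, val('e') = 5
Position k = 1, exponent = n-1-k = 3
B^3 mod M = 3^3 mod 127 = 27
Delta = (5 - 2) * 27 mod 127 = 81
New hash = (22 + 81) mod 127 = 103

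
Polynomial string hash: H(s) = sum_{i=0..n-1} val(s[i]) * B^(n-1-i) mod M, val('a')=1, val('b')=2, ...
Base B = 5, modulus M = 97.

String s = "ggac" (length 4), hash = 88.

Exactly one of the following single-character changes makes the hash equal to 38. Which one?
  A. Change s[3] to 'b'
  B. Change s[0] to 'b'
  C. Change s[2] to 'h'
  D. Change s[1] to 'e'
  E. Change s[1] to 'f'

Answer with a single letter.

Option A: s[3]='c'->'b', delta=(2-3)*5^0 mod 97 = 96, hash=88+96 mod 97 = 87
Option B: s[0]='g'->'b', delta=(2-7)*5^3 mod 97 = 54, hash=88+54 mod 97 = 45
Option C: s[2]='a'->'h', delta=(8-1)*5^1 mod 97 = 35, hash=88+35 mod 97 = 26
Option D: s[1]='g'->'e', delta=(5-7)*5^2 mod 97 = 47, hash=88+47 mod 97 = 38 <-- target
Option E: s[1]='g'->'f', delta=(6-7)*5^2 mod 97 = 72, hash=88+72 mod 97 = 63

Answer: D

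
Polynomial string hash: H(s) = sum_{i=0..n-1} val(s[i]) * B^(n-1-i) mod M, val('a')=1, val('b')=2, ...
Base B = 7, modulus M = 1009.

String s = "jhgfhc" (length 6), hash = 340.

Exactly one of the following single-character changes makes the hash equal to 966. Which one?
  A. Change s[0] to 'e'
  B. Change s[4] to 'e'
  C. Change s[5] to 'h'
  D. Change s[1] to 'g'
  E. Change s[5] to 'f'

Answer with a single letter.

Answer: D

Derivation:
Option A: s[0]='j'->'e', delta=(5-10)*7^5 mod 1009 = 721, hash=340+721 mod 1009 = 52
Option B: s[4]='h'->'e', delta=(5-8)*7^1 mod 1009 = 988, hash=340+988 mod 1009 = 319
Option C: s[5]='c'->'h', delta=(8-3)*7^0 mod 1009 = 5, hash=340+5 mod 1009 = 345
Option D: s[1]='h'->'g', delta=(7-8)*7^4 mod 1009 = 626, hash=340+626 mod 1009 = 966 <-- target
Option E: s[5]='c'->'f', delta=(6-3)*7^0 mod 1009 = 3, hash=340+3 mod 1009 = 343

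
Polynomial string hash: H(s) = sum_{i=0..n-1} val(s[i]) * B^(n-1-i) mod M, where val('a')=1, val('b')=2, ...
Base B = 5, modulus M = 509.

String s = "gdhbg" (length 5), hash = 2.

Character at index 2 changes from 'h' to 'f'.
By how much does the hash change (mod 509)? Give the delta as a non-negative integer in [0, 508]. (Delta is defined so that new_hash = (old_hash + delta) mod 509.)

Answer: 459

Derivation:
Delta formula: (val(new) - val(old)) * B^(n-1-k) mod M
  val('f') - val('h') = 6 - 8 = -2
  B^(n-1-k) = 5^2 mod 509 = 25
  Delta = -2 * 25 mod 509 = 459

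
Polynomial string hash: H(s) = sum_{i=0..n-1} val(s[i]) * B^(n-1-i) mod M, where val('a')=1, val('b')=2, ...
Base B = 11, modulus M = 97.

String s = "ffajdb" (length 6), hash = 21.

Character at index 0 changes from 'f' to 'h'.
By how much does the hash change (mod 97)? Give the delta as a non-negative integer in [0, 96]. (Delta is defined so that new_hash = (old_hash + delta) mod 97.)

Answer: 62

Derivation:
Delta formula: (val(new) - val(old)) * B^(n-1-k) mod M
  val('h') - val('f') = 8 - 6 = 2
  B^(n-1-k) = 11^5 mod 97 = 31
  Delta = 2 * 31 mod 97 = 62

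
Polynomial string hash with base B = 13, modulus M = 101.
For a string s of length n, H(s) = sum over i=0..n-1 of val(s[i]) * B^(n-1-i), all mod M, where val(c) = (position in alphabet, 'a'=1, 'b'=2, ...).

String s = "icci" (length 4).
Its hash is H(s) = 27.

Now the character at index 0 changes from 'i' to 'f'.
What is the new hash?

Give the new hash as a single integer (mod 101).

val('i') = 9, val('f') = 6
Position k = 0, exponent = n-1-k = 3
B^3 mod M = 13^3 mod 101 = 76
Delta = (6 - 9) * 76 mod 101 = 75
New hash = (27 + 75) mod 101 = 1

Answer: 1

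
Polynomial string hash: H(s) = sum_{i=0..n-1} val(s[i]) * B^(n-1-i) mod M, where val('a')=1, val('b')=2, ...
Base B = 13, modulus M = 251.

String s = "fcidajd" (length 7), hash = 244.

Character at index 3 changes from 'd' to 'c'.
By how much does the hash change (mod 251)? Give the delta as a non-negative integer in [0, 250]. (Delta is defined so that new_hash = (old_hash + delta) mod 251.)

Delta formula: (val(new) - val(old)) * B^(n-1-k) mod M
  val('c') - val('d') = 3 - 4 = -1
  B^(n-1-k) = 13^3 mod 251 = 189
  Delta = -1 * 189 mod 251 = 62

Answer: 62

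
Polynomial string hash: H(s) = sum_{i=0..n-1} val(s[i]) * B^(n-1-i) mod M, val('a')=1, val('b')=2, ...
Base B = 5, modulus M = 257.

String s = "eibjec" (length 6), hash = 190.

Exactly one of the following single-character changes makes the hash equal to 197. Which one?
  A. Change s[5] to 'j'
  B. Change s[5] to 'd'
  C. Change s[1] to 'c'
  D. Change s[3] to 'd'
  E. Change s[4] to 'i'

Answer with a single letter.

Answer: A

Derivation:
Option A: s[5]='c'->'j', delta=(10-3)*5^0 mod 257 = 7, hash=190+7 mod 257 = 197 <-- target
Option B: s[5]='c'->'d', delta=(4-3)*5^0 mod 257 = 1, hash=190+1 mod 257 = 191
Option C: s[1]='i'->'c', delta=(3-9)*5^4 mod 257 = 105, hash=190+105 mod 257 = 38
Option D: s[3]='j'->'d', delta=(4-10)*5^2 mod 257 = 107, hash=190+107 mod 257 = 40
Option E: s[4]='e'->'i', delta=(9-5)*5^1 mod 257 = 20, hash=190+20 mod 257 = 210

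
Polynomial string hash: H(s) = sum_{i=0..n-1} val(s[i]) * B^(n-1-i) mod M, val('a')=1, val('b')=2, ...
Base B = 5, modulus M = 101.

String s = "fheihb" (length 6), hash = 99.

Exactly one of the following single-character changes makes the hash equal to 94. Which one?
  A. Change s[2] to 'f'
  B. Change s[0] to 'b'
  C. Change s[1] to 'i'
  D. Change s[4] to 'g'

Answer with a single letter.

Option A: s[2]='e'->'f', delta=(6-5)*5^3 mod 101 = 24, hash=99+24 mod 101 = 22
Option B: s[0]='f'->'b', delta=(2-6)*5^5 mod 101 = 24, hash=99+24 mod 101 = 22
Option C: s[1]='h'->'i', delta=(9-8)*5^4 mod 101 = 19, hash=99+19 mod 101 = 17
Option D: s[4]='h'->'g', delta=(7-8)*5^1 mod 101 = 96, hash=99+96 mod 101 = 94 <-- target

Answer: D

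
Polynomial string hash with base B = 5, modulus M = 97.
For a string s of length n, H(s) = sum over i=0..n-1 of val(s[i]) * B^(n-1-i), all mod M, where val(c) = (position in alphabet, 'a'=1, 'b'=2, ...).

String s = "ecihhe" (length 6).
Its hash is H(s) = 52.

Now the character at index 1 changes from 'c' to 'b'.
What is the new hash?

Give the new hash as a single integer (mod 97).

Answer: 9

Derivation:
val('c') = 3, val('b') = 2
Position k = 1, exponent = n-1-k = 4
B^4 mod M = 5^4 mod 97 = 43
Delta = (2 - 3) * 43 mod 97 = 54
New hash = (52 + 54) mod 97 = 9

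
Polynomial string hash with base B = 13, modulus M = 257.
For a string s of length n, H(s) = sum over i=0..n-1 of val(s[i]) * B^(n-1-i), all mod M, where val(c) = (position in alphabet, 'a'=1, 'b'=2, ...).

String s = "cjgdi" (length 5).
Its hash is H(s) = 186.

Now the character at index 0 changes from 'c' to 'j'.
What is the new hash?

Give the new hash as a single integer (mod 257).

Answer: 167

Derivation:
val('c') = 3, val('j') = 10
Position k = 0, exponent = n-1-k = 4
B^4 mod M = 13^4 mod 257 = 34
Delta = (10 - 3) * 34 mod 257 = 238
New hash = (186 + 238) mod 257 = 167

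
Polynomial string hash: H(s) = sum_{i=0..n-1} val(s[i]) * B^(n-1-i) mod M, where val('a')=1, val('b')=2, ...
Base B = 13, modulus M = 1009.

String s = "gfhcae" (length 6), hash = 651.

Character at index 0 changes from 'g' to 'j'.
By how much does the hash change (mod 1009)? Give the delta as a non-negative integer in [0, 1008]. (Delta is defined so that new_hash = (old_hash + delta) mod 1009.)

Answer: 952

Derivation:
Delta formula: (val(new) - val(old)) * B^(n-1-k) mod M
  val('j') - val('g') = 10 - 7 = 3
  B^(n-1-k) = 13^5 mod 1009 = 990
  Delta = 3 * 990 mod 1009 = 952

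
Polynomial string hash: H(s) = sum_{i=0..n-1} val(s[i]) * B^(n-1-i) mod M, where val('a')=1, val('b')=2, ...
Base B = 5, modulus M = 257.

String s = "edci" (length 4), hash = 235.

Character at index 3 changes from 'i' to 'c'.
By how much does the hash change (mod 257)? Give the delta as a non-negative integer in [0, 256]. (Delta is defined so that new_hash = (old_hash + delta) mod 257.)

Answer: 251

Derivation:
Delta formula: (val(new) - val(old)) * B^(n-1-k) mod M
  val('c') - val('i') = 3 - 9 = -6
  B^(n-1-k) = 5^0 mod 257 = 1
  Delta = -6 * 1 mod 257 = 251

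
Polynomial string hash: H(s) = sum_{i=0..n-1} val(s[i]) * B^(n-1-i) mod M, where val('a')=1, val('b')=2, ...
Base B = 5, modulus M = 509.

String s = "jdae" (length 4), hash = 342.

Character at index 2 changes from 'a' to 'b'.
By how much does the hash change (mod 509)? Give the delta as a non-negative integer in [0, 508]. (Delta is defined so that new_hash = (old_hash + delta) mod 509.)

Delta formula: (val(new) - val(old)) * B^(n-1-k) mod M
  val('b') - val('a') = 2 - 1 = 1
  B^(n-1-k) = 5^1 mod 509 = 5
  Delta = 1 * 5 mod 509 = 5

Answer: 5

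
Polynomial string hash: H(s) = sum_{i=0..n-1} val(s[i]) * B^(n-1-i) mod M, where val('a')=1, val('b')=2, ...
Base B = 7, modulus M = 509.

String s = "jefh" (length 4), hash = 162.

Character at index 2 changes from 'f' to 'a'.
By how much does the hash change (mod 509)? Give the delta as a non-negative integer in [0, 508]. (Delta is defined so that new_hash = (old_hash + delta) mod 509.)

Delta formula: (val(new) - val(old)) * B^(n-1-k) mod M
  val('a') - val('f') = 1 - 6 = -5
  B^(n-1-k) = 7^1 mod 509 = 7
  Delta = -5 * 7 mod 509 = 474

Answer: 474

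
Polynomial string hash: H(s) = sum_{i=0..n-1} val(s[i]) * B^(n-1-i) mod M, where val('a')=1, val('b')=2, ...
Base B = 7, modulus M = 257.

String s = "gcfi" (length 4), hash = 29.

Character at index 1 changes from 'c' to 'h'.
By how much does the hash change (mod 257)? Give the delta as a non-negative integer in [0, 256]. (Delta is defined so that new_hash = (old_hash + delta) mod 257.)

Answer: 245

Derivation:
Delta formula: (val(new) - val(old)) * B^(n-1-k) mod M
  val('h') - val('c') = 8 - 3 = 5
  B^(n-1-k) = 7^2 mod 257 = 49
  Delta = 5 * 49 mod 257 = 245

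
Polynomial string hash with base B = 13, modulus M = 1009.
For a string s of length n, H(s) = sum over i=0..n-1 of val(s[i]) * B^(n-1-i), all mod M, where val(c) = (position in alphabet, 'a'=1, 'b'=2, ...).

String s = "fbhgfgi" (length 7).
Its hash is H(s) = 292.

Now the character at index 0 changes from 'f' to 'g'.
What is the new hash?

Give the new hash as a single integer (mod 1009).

Answer: 45

Derivation:
val('f') = 6, val('g') = 7
Position k = 0, exponent = n-1-k = 6
B^6 mod M = 13^6 mod 1009 = 762
Delta = (7 - 6) * 762 mod 1009 = 762
New hash = (292 + 762) mod 1009 = 45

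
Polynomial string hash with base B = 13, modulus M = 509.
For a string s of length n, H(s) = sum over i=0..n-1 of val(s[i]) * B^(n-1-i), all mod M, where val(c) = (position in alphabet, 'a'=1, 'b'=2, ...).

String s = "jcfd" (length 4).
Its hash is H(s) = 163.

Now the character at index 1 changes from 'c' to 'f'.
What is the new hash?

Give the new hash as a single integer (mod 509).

Answer: 161

Derivation:
val('c') = 3, val('f') = 6
Position k = 1, exponent = n-1-k = 2
B^2 mod M = 13^2 mod 509 = 169
Delta = (6 - 3) * 169 mod 509 = 507
New hash = (163 + 507) mod 509 = 161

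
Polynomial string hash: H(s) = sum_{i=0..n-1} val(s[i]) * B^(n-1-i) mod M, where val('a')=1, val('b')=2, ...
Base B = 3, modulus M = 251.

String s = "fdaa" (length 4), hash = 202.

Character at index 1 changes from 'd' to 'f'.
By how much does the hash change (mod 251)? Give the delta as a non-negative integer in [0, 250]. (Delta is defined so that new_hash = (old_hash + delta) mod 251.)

Answer: 18

Derivation:
Delta formula: (val(new) - val(old)) * B^(n-1-k) mod M
  val('f') - val('d') = 6 - 4 = 2
  B^(n-1-k) = 3^2 mod 251 = 9
  Delta = 2 * 9 mod 251 = 18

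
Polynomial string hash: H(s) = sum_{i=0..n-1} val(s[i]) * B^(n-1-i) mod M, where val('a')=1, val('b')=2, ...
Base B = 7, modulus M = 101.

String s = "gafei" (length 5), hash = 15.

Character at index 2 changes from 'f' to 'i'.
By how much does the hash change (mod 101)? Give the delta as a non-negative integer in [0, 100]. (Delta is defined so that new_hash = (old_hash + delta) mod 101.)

Answer: 46

Derivation:
Delta formula: (val(new) - val(old)) * B^(n-1-k) mod M
  val('i') - val('f') = 9 - 6 = 3
  B^(n-1-k) = 7^2 mod 101 = 49
  Delta = 3 * 49 mod 101 = 46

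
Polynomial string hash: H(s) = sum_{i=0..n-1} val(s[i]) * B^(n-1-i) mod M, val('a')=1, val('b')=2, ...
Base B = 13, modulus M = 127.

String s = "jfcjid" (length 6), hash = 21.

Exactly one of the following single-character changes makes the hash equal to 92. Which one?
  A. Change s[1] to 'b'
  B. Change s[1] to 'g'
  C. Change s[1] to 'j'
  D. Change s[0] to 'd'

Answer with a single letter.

Option A: s[1]='f'->'b', delta=(2-6)*13^4 mod 127 = 56, hash=21+56 mod 127 = 77
Option B: s[1]='f'->'g', delta=(7-6)*13^4 mod 127 = 113, hash=21+113 mod 127 = 7
Option C: s[1]='f'->'j', delta=(10-6)*13^4 mod 127 = 71, hash=21+71 mod 127 = 92 <-- target
Option D: s[0]='j'->'d', delta=(4-10)*13^5 mod 127 = 76, hash=21+76 mod 127 = 97

Answer: C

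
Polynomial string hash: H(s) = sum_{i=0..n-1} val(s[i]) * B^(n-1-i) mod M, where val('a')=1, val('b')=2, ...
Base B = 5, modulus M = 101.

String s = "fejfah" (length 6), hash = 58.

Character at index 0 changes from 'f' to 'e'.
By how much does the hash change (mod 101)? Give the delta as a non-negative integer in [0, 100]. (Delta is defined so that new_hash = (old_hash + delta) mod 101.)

Answer: 6

Derivation:
Delta formula: (val(new) - val(old)) * B^(n-1-k) mod M
  val('e') - val('f') = 5 - 6 = -1
  B^(n-1-k) = 5^5 mod 101 = 95
  Delta = -1 * 95 mod 101 = 6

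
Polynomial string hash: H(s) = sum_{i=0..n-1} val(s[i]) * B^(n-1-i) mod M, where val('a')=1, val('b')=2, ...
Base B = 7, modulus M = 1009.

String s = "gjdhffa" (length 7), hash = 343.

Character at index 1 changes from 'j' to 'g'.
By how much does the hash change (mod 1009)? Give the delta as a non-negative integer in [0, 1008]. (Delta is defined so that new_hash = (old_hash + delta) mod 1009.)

Delta formula: (val(new) - val(old)) * B^(n-1-k) mod M
  val('g') - val('j') = 7 - 10 = -3
  B^(n-1-k) = 7^5 mod 1009 = 663
  Delta = -3 * 663 mod 1009 = 29

Answer: 29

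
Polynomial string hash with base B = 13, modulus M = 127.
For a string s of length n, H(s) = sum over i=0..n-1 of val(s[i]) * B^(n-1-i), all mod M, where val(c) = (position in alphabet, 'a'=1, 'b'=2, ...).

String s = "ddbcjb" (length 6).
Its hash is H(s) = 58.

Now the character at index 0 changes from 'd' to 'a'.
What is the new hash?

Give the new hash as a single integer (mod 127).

val('d') = 4, val('a') = 1
Position k = 0, exponent = n-1-k = 5
B^5 mod M = 13^5 mod 127 = 72
Delta = (1 - 4) * 72 mod 127 = 38
New hash = (58 + 38) mod 127 = 96

Answer: 96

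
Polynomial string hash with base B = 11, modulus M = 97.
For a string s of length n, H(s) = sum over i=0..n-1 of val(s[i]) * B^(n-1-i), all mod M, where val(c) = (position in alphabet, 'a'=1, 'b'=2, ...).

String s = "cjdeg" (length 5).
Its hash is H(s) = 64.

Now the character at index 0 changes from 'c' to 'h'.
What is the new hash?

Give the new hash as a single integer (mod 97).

val('c') = 3, val('h') = 8
Position k = 0, exponent = n-1-k = 4
B^4 mod M = 11^4 mod 97 = 91
Delta = (8 - 3) * 91 mod 97 = 67
New hash = (64 + 67) mod 97 = 34

Answer: 34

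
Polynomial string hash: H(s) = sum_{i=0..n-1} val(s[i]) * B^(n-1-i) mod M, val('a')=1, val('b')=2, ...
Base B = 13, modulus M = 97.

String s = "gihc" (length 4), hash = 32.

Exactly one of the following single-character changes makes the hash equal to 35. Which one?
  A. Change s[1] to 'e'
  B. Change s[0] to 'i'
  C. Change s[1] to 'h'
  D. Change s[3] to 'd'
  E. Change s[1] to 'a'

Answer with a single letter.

Answer: A

Derivation:
Option A: s[1]='i'->'e', delta=(5-9)*13^2 mod 97 = 3, hash=32+3 mod 97 = 35 <-- target
Option B: s[0]='g'->'i', delta=(9-7)*13^3 mod 97 = 29, hash=32+29 mod 97 = 61
Option C: s[1]='i'->'h', delta=(8-9)*13^2 mod 97 = 25, hash=32+25 mod 97 = 57
Option D: s[3]='c'->'d', delta=(4-3)*13^0 mod 97 = 1, hash=32+1 mod 97 = 33
Option E: s[1]='i'->'a', delta=(1-9)*13^2 mod 97 = 6, hash=32+6 mod 97 = 38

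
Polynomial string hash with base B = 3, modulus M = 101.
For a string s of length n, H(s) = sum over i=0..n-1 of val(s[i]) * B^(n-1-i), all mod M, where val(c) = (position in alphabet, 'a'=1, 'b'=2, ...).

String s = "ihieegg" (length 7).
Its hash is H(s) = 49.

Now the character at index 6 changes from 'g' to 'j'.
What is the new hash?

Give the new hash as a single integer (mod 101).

val('g') = 7, val('j') = 10
Position k = 6, exponent = n-1-k = 0
B^0 mod M = 3^0 mod 101 = 1
Delta = (10 - 7) * 1 mod 101 = 3
New hash = (49 + 3) mod 101 = 52

Answer: 52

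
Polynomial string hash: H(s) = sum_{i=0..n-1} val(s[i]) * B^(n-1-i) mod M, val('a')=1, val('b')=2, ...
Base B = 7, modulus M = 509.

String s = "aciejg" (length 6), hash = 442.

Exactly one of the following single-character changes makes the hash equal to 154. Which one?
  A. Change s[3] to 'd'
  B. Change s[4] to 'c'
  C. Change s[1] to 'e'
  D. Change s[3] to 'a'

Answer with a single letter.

Option A: s[3]='e'->'d', delta=(4-5)*7^2 mod 509 = 460, hash=442+460 mod 509 = 393
Option B: s[4]='j'->'c', delta=(3-10)*7^1 mod 509 = 460, hash=442+460 mod 509 = 393
Option C: s[1]='c'->'e', delta=(5-3)*7^4 mod 509 = 221, hash=442+221 mod 509 = 154 <-- target
Option D: s[3]='e'->'a', delta=(1-5)*7^2 mod 509 = 313, hash=442+313 mod 509 = 246

Answer: C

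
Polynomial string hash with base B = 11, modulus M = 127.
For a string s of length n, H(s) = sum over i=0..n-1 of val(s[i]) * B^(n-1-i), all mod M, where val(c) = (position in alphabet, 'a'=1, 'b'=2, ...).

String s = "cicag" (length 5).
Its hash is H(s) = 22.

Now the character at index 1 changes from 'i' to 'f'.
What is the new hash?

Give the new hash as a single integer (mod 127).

Answer: 93

Derivation:
val('i') = 9, val('f') = 6
Position k = 1, exponent = n-1-k = 3
B^3 mod M = 11^3 mod 127 = 61
Delta = (6 - 9) * 61 mod 127 = 71
New hash = (22 + 71) mod 127 = 93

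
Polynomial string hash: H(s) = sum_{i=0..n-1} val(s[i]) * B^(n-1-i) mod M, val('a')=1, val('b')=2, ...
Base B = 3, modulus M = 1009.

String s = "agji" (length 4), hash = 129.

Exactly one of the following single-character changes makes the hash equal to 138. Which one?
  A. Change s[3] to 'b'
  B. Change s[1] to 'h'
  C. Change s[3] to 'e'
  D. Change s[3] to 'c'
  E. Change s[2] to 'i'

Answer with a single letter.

Option A: s[3]='i'->'b', delta=(2-9)*3^0 mod 1009 = 1002, hash=129+1002 mod 1009 = 122
Option B: s[1]='g'->'h', delta=(8-7)*3^2 mod 1009 = 9, hash=129+9 mod 1009 = 138 <-- target
Option C: s[3]='i'->'e', delta=(5-9)*3^0 mod 1009 = 1005, hash=129+1005 mod 1009 = 125
Option D: s[3]='i'->'c', delta=(3-9)*3^0 mod 1009 = 1003, hash=129+1003 mod 1009 = 123
Option E: s[2]='j'->'i', delta=(9-10)*3^1 mod 1009 = 1006, hash=129+1006 mod 1009 = 126

Answer: B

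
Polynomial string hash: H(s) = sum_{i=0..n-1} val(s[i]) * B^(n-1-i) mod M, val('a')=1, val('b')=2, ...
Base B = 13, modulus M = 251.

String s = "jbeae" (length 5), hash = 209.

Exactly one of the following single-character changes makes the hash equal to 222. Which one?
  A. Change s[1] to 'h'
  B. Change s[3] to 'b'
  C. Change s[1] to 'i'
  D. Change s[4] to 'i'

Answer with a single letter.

Option A: s[1]='b'->'h', delta=(8-2)*13^3 mod 251 = 130, hash=209+130 mod 251 = 88
Option B: s[3]='a'->'b', delta=(2-1)*13^1 mod 251 = 13, hash=209+13 mod 251 = 222 <-- target
Option C: s[1]='b'->'i', delta=(9-2)*13^3 mod 251 = 68, hash=209+68 mod 251 = 26
Option D: s[4]='e'->'i', delta=(9-5)*13^0 mod 251 = 4, hash=209+4 mod 251 = 213

Answer: B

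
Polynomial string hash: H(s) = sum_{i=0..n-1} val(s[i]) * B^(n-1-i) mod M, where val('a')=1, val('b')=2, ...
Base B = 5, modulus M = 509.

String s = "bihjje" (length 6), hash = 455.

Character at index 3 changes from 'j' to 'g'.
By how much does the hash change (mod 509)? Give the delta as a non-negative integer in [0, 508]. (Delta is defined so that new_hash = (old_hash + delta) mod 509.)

Delta formula: (val(new) - val(old)) * B^(n-1-k) mod M
  val('g') - val('j') = 7 - 10 = -3
  B^(n-1-k) = 5^2 mod 509 = 25
  Delta = -3 * 25 mod 509 = 434

Answer: 434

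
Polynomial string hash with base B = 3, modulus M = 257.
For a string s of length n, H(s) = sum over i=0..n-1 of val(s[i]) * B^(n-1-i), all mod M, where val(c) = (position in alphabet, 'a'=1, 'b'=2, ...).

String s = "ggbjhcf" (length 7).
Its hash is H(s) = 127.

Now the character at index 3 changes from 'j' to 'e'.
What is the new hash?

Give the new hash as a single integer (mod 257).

Answer: 249

Derivation:
val('j') = 10, val('e') = 5
Position k = 3, exponent = n-1-k = 3
B^3 mod M = 3^3 mod 257 = 27
Delta = (5 - 10) * 27 mod 257 = 122
New hash = (127 + 122) mod 257 = 249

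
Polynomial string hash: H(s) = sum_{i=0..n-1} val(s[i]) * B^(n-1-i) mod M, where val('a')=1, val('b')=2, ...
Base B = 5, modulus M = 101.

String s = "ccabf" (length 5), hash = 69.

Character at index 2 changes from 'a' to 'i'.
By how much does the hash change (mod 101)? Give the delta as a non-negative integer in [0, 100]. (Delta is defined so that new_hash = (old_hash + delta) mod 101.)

Delta formula: (val(new) - val(old)) * B^(n-1-k) mod M
  val('i') - val('a') = 9 - 1 = 8
  B^(n-1-k) = 5^2 mod 101 = 25
  Delta = 8 * 25 mod 101 = 99

Answer: 99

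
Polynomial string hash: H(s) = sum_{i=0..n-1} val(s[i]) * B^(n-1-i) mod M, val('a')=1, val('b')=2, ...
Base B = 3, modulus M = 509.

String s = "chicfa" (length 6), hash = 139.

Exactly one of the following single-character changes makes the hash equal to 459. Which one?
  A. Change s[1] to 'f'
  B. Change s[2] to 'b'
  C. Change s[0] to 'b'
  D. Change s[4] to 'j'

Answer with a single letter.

Answer: B

Derivation:
Option A: s[1]='h'->'f', delta=(6-8)*3^4 mod 509 = 347, hash=139+347 mod 509 = 486
Option B: s[2]='i'->'b', delta=(2-9)*3^3 mod 509 = 320, hash=139+320 mod 509 = 459 <-- target
Option C: s[0]='c'->'b', delta=(2-3)*3^5 mod 509 = 266, hash=139+266 mod 509 = 405
Option D: s[4]='f'->'j', delta=(10-6)*3^1 mod 509 = 12, hash=139+12 mod 509 = 151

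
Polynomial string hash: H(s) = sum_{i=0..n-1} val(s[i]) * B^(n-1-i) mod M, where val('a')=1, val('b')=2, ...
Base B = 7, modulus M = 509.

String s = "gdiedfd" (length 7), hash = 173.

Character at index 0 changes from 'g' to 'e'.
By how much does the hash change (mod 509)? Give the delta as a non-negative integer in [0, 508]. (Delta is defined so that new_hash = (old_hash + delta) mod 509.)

Delta formula: (val(new) - val(old)) * B^(n-1-k) mod M
  val('e') - val('g') = 5 - 7 = -2
  B^(n-1-k) = 7^6 mod 509 = 70
  Delta = -2 * 70 mod 509 = 369

Answer: 369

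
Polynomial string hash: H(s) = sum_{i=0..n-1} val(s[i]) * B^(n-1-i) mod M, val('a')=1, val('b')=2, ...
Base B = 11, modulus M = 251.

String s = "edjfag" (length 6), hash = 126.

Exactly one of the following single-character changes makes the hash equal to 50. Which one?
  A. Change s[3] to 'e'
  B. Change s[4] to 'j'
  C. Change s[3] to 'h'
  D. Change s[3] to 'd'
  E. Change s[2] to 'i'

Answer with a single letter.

Answer: E

Derivation:
Option A: s[3]='f'->'e', delta=(5-6)*11^2 mod 251 = 130, hash=126+130 mod 251 = 5
Option B: s[4]='a'->'j', delta=(10-1)*11^1 mod 251 = 99, hash=126+99 mod 251 = 225
Option C: s[3]='f'->'h', delta=(8-6)*11^2 mod 251 = 242, hash=126+242 mod 251 = 117
Option D: s[3]='f'->'d', delta=(4-6)*11^2 mod 251 = 9, hash=126+9 mod 251 = 135
Option E: s[2]='j'->'i', delta=(9-10)*11^3 mod 251 = 175, hash=126+175 mod 251 = 50 <-- target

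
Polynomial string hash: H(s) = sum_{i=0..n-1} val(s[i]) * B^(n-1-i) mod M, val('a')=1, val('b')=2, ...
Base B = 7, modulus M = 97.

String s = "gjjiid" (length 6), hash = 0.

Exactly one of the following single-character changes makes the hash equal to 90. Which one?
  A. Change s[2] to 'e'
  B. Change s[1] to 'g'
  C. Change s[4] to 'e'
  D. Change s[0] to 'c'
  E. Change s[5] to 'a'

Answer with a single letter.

Answer: D

Derivation:
Option A: s[2]='j'->'e', delta=(5-10)*7^3 mod 97 = 31, hash=0+31 mod 97 = 31
Option B: s[1]='j'->'g', delta=(7-10)*7^4 mod 97 = 72, hash=0+72 mod 97 = 72
Option C: s[4]='i'->'e', delta=(5-9)*7^1 mod 97 = 69, hash=0+69 mod 97 = 69
Option D: s[0]='g'->'c', delta=(3-7)*7^5 mod 97 = 90, hash=0+90 mod 97 = 90 <-- target
Option E: s[5]='d'->'a', delta=(1-4)*7^0 mod 97 = 94, hash=0+94 mod 97 = 94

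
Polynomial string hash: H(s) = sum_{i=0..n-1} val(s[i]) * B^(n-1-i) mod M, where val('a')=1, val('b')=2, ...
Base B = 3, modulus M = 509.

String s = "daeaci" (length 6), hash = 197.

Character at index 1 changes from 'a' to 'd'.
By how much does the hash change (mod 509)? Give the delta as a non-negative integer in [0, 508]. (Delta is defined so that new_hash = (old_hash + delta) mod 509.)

Answer: 243

Derivation:
Delta formula: (val(new) - val(old)) * B^(n-1-k) mod M
  val('d') - val('a') = 4 - 1 = 3
  B^(n-1-k) = 3^4 mod 509 = 81
  Delta = 3 * 81 mod 509 = 243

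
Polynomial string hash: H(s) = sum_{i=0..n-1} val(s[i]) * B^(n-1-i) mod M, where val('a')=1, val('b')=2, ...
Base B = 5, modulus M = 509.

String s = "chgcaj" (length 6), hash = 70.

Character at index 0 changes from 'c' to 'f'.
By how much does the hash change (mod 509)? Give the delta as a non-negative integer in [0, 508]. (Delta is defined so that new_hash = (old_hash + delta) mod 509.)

Answer: 213

Derivation:
Delta formula: (val(new) - val(old)) * B^(n-1-k) mod M
  val('f') - val('c') = 6 - 3 = 3
  B^(n-1-k) = 5^5 mod 509 = 71
  Delta = 3 * 71 mod 509 = 213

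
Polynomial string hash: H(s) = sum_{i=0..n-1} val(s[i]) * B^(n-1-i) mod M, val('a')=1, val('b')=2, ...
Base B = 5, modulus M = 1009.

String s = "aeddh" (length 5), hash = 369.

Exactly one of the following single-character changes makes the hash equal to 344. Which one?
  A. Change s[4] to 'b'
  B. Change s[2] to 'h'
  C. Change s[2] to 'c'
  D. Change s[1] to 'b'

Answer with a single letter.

Answer: C

Derivation:
Option A: s[4]='h'->'b', delta=(2-8)*5^0 mod 1009 = 1003, hash=369+1003 mod 1009 = 363
Option B: s[2]='d'->'h', delta=(8-4)*5^2 mod 1009 = 100, hash=369+100 mod 1009 = 469
Option C: s[2]='d'->'c', delta=(3-4)*5^2 mod 1009 = 984, hash=369+984 mod 1009 = 344 <-- target
Option D: s[1]='e'->'b', delta=(2-5)*5^3 mod 1009 = 634, hash=369+634 mod 1009 = 1003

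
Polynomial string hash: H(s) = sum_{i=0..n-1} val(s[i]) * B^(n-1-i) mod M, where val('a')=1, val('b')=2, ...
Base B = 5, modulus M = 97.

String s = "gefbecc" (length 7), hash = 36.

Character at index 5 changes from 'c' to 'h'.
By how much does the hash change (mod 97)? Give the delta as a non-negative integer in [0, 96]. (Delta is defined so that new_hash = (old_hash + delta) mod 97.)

Delta formula: (val(new) - val(old)) * B^(n-1-k) mod M
  val('h') - val('c') = 8 - 3 = 5
  B^(n-1-k) = 5^1 mod 97 = 5
  Delta = 5 * 5 mod 97 = 25

Answer: 25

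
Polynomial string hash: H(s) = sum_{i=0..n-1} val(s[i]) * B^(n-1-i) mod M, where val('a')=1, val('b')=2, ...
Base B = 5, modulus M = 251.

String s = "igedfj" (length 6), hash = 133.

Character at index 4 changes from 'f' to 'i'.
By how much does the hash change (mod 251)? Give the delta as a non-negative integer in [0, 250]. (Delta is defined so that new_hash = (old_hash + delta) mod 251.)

Answer: 15

Derivation:
Delta formula: (val(new) - val(old)) * B^(n-1-k) mod M
  val('i') - val('f') = 9 - 6 = 3
  B^(n-1-k) = 5^1 mod 251 = 5
  Delta = 3 * 5 mod 251 = 15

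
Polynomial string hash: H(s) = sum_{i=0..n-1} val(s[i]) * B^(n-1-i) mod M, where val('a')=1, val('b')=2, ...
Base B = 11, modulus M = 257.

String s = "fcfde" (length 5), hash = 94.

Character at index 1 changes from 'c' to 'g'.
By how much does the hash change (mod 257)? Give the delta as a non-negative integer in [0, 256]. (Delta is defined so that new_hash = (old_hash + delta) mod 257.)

Answer: 184

Derivation:
Delta formula: (val(new) - val(old)) * B^(n-1-k) mod M
  val('g') - val('c') = 7 - 3 = 4
  B^(n-1-k) = 11^3 mod 257 = 46
  Delta = 4 * 46 mod 257 = 184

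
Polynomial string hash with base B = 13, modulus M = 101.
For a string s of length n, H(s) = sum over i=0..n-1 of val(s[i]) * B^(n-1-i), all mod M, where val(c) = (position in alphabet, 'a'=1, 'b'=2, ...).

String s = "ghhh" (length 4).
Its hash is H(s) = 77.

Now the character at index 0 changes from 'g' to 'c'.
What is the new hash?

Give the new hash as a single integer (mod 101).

val('g') = 7, val('c') = 3
Position k = 0, exponent = n-1-k = 3
B^3 mod M = 13^3 mod 101 = 76
Delta = (3 - 7) * 76 mod 101 = 100
New hash = (77 + 100) mod 101 = 76

Answer: 76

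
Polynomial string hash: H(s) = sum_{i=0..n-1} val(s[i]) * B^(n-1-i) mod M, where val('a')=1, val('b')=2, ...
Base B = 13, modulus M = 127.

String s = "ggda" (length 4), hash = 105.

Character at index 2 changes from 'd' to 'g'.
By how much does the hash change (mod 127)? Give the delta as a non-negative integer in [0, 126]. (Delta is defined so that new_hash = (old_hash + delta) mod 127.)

Delta formula: (val(new) - val(old)) * B^(n-1-k) mod M
  val('g') - val('d') = 7 - 4 = 3
  B^(n-1-k) = 13^1 mod 127 = 13
  Delta = 3 * 13 mod 127 = 39

Answer: 39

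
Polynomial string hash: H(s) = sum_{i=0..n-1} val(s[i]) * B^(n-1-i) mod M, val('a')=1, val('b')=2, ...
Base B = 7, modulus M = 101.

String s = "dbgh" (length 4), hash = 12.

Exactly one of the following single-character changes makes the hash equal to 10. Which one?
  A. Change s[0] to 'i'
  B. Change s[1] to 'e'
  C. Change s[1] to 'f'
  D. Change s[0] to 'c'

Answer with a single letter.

Answer: A

Derivation:
Option A: s[0]='d'->'i', delta=(9-4)*7^3 mod 101 = 99, hash=12+99 mod 101 = 10 <-- target
Option B: s[1]='b'->'e', delta=(5-2)*7^2 mod 101 = 46, hash=12+46 mod 101 = 58
Option C: s[1]='b'->'f', delta=(6-2)*7^2 mod 101 = 95, hash=12+95 mod 101 = 6
Option D: s[0]='d'->'c', delta=(3-4)*7^3 mod 101 = 61, hash=12+61 mod 101 = 73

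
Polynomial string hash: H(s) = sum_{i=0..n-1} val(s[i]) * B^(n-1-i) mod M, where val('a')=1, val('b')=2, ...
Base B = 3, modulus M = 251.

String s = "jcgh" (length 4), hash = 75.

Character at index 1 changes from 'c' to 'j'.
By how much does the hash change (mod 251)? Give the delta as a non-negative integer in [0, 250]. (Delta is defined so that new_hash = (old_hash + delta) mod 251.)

Answer: 63

Derivation:
Delta formula: (val(new) - val(old)) * B^(n-1-k) mod M
  val('j') - val('c') = 10 - 3 = 7
  B^(n-1-k) = 3^2 mod 251 = 9
  Delta = 7 * 9 mod 251 = 63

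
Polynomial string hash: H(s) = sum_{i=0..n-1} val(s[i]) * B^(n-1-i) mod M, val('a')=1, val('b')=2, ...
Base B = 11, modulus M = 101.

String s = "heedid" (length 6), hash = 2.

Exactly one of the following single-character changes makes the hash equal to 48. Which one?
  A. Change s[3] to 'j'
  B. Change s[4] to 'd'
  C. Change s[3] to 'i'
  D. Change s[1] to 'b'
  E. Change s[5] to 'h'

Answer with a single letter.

Option A: s[3]='d'->'j', delta=(10-4)*11^2 mod 101 = 19, hash=2+19 mod 101 = 21
Option B: s[4]='i'->'d', delta=(4-9)*11^1 mod 101 = 46, hash=2+46 mod 101 = 48 <-- target
Option C: s[3]='d'->'i', delta=(9-4)*11^2 mod 101 = 100, hash=2+100 mod 101 = 1
Option D: s[1]='e'->'b', delta=(2-5)*11^4 mod 101 = 12, hash=2+12 mod 101 = 14
Option E: s[5]='d'->'h', delta=(8-4)*11^0 mod 101 = 4, hash=2+4 mod 101 = 6

Answer: B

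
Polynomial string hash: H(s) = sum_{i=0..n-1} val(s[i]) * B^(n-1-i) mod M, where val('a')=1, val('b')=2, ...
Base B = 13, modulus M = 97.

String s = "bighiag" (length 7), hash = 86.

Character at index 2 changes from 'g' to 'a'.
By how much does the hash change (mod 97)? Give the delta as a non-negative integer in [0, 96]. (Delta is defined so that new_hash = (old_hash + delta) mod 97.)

Delta formula: (val(new) - val(old)) * B^(n-1-k) mod M
  val('a') - val('g') = 1 - 7 = -6
  B^(n-1-k) = 13^4 mod 97 = 43
  Delta = -6 * 43 mod 97 = 33

Answer: 33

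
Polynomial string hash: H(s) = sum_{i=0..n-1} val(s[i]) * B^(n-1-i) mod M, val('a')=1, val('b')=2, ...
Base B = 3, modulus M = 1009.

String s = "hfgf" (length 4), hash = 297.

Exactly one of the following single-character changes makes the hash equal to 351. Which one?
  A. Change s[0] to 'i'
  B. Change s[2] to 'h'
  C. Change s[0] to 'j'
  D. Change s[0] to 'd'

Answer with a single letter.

Answer: C

Derivation:
Option A: s[0]='h'->'i', delta=(9-8)*3^3 mod 1009 = 27, hash=297+27 mod 1009 = 324
Option B: s[2]='g'->'h', delta=(8-7)*3^1 mod 1009 = 3, hash=297+3 mod 1009 = 300
Option C: s[0]='h'->'j', delta=(10-8)*3^3 mod 1009 = 54, hash=297+54 mod 1009 = 351 <-- target
Option D: s[0]='h'->'d', delta=(4-8)*3^3 mod 1009 = 901, hash=297+901 mod 1009 = 189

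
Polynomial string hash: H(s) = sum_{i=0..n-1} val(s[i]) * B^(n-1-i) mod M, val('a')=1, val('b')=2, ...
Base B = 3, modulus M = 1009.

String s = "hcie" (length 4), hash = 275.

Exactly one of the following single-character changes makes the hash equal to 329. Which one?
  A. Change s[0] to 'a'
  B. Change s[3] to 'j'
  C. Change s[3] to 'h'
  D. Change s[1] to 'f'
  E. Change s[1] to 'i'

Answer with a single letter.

Answer: E

Derivation:
Option A: s[0]='h'->'a', delta=(1-8)*3^3 mod 1009 = 820, hash=275+820 mod 1009 = 86
Option B: s[3]='e'->'j', delta=(10-5)*3^0 mod 1009 = 5, hash=275+5 mod 1009 = 280
Option C: s[3]='e'->'h', delta=(8-5)*3^0 mod 1009 = 3, hash=275+3 mod 1009 = 278
Option D: s[1]='c'->'f', delta=(6-3)*3^2 mod 1009 = 27, hash=275+27 mod 1009 = 302
Option E: s[1]='c'->'i', delta=(9-3)*3^2 mod 1009 = 54, hash=275+54 mod 1009 = 329 <-- target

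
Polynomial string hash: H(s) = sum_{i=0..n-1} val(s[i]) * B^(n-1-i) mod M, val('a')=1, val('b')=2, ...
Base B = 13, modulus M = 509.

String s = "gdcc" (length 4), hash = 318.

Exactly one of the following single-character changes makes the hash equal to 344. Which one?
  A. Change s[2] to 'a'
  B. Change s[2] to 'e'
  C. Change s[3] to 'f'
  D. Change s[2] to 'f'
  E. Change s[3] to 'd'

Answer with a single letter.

Answer: B

Derivation:
Option A: s[2]='c'->'a', delta=(1-3)*13^1 mod 509 = 483, hash=318+483 mod 509 = 292
Option B: s[2]='c'->'e', delta=(5-3)*13^1 mod 509 = 26, hash=318+26 mod 509 = 344 <-- target
Option C: s[3]='c'->'f', delta=(6-3)*13^0 mod 509 = 3, hash=318+3 mod 509 = 321
Option D: s[2]='c'->'f', delta=(6-3)*13^1 mod 509 = 39, hash=318+39 mod 509 = 357
Option E: s[3]='c'->'d', delta=(4-3)*13^0 mod 509 = 1, hash=318+1 mod 509 = 319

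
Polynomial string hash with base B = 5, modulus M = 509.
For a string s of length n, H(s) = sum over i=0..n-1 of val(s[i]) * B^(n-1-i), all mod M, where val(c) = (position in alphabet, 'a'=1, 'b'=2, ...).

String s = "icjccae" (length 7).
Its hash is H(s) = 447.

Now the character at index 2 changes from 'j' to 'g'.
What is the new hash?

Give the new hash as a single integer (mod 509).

Answer: 99

Derivation:
val('j') = 10, val('g') = 7
Position k = 2, exponent = n-1-k = 4
B^4 mod M = 5^4 mod 509 = 116
Delta = (7 - 10) * 116 mod 509 = 161
New hash = (447 + 161) mod 509 = 99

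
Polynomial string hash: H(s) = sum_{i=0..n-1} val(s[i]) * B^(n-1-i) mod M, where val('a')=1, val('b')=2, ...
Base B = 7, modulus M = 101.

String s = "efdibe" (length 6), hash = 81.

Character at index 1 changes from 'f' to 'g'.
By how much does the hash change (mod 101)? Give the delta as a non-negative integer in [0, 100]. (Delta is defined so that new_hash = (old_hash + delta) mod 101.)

Answer: 78

Derivation:
Delta formula: (val(new) - val(old)) * B^(n-1-k) mod M
  val('g') - val('f') = 7 - 6 = 1
  B^(n-1-k) = 7^4 mod 101 = 78
  Delta = 1 * 78 mod 101 = 78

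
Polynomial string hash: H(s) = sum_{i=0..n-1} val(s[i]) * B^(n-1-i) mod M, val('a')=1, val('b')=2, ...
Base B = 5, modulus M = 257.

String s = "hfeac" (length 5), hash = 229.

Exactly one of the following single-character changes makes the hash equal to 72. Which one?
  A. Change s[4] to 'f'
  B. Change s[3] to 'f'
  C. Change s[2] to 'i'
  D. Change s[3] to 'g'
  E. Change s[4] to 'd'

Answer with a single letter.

Answer: C

Derivation:
Option A: s[4]='c'->'f', delta=(6-3)*5^0 mod 257 = 3, hash=229+3 mod 257 = 232
Option B: s[3]='a'->'f', delta=(6-1)*5^1 mod 257 = 25, hash=229+25 mod 257 = 254
Option C: s[2]='e'->'i', delta=(9-5)*5^2 mod 257 = 100, hash=229+100 mod 257 = 72 <-- target
Option D: s[3]='a'->'g', delta=(7-1)*5^1 mod 257 = 30, hash=229+30 mod 257 = 2
Option E: s[4]='c'->'d', delta=(4-3)*5^0 mod 257 = 1, hash=229+1 mod 257 = 230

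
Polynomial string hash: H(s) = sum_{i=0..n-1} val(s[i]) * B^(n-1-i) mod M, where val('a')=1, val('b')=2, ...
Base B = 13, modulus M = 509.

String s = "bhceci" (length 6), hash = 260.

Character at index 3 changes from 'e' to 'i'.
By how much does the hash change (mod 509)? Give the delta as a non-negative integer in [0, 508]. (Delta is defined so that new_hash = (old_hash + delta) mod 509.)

Answer: 167

Derivation:
Delta formula: (val(new) - val(old)) * B^(n-1-k) mod M
  val('i') - val('e') = 9 - 5 = 4
  B^(n-1-k) = 13^2 mod 509 = 169
  Delta = 4 * 169 mod 509 = 167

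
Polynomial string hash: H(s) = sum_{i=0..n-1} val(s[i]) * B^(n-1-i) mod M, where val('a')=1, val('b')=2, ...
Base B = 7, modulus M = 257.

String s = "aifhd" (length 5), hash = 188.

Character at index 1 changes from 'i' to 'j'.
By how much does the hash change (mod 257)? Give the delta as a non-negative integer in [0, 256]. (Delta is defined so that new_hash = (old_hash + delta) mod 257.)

Delta formula: (val(new) - val(old)) * B^(n-1-k) mod M
  val('j') - val('i') = 10 - 9 = 1
  B^(n-1-k) = 7^3 mod 257 = 86
  Delta = 1 * 86 mod 257 = 86

Answer: 86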